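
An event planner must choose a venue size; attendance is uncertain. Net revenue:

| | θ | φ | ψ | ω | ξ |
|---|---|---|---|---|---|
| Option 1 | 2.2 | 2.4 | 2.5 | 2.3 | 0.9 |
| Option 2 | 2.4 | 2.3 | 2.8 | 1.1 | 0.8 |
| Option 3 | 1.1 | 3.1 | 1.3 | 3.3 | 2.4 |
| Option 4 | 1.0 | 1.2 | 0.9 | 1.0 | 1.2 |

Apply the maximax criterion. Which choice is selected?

Option 3

Row maxima: Option 1=2.5, Option 2=2.8, Option 3=3.3, Option 4=1.2
Best best-case = 3.3 → Option 3.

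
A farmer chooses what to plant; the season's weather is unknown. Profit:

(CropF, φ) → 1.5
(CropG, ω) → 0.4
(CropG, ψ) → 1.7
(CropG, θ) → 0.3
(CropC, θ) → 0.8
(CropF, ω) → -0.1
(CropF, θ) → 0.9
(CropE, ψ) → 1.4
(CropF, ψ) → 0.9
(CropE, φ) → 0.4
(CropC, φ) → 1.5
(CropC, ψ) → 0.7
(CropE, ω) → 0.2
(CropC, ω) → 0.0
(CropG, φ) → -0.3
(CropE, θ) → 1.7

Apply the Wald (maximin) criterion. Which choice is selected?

Row minima: CropC=0.0, CropE=0.2, CropF=-0.1, CropG=-0.3
Best worst-case = 0.2 → CropE.

CropE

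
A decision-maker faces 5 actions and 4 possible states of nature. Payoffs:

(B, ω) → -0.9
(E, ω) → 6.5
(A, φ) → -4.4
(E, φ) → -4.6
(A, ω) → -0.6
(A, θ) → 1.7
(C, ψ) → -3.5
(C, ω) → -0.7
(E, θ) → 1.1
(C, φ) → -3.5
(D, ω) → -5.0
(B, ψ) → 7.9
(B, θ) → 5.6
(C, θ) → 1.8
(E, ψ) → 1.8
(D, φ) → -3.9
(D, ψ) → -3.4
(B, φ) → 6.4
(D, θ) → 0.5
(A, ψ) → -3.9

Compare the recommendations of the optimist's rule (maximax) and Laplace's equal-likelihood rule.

maximax → B; laplace → B (agree)

Row maxima: A=1.7, B=7.9, C=1.8, D=0.5, E=6.5
Best best-case = 7.9 → B.
Row averages: A=-1.8, B=4.75, C=-1.475, D=-2.95, E=1.2
Highest average = 4.75 → B.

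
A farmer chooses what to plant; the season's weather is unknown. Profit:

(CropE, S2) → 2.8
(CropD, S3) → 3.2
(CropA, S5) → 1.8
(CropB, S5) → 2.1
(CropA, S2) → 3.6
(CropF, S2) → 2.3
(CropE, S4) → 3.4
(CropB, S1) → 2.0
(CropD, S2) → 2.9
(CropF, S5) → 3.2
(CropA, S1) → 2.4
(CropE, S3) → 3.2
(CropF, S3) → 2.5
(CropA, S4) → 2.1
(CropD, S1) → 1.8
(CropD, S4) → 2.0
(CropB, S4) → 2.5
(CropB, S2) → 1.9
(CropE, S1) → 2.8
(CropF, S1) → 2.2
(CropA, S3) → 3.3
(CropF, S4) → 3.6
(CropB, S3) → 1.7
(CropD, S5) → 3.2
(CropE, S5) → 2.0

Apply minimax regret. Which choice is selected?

CropE

Column bests: S1=2.8, S2=3.6, S3=3.3, S4=3.6, S5=3.2.
CropE regrets: 0.0, 0.8, 0.1, 0.2, 1.2 → max 1.2
CropA regrets: 0.4, 0.0, 0.0, 1.5, 1.4 → max 1.5
CropF regrets: 0.6, 1.3, 0.8, 0.0, 0.0 → max 1.3
CropB regrets: 0.8, 1.7, 1.6, 1.1, 1.1 → max 1.7
CropD regrets: 1.0, 0.7, 0.1, 1.6, 0.0 → max 1.6
Smallest max regret = 1.2 → CropE.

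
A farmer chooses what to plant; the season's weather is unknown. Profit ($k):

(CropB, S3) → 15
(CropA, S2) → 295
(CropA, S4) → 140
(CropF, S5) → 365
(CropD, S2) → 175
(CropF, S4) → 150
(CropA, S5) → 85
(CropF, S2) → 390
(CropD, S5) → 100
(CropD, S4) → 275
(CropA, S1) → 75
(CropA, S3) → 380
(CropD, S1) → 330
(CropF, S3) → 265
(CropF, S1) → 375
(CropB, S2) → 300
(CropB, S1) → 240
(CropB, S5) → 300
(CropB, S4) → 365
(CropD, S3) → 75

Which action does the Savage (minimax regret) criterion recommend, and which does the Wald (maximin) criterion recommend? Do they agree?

Column bests: S1=375, S2=390, S3=380, S4=365, S5=365.
CropF regrets: 0, 0, 115, 215, 0 → max 215
CropB regrets: 135, 90, 365, 0, 65 → max 365
CropD regrets: 45, 215, 305, 90, 265 → max 305
CropA regrets: 300, 95, 0, 225, 280 → max 300
Smallest max regret = 215 → CropF.
Row minima: CropF=150, CropB=15, CropD=75, CropA=75
Best worst-case = 150 → CropF.

minimax regret → CropF; maximin → CropF (agree)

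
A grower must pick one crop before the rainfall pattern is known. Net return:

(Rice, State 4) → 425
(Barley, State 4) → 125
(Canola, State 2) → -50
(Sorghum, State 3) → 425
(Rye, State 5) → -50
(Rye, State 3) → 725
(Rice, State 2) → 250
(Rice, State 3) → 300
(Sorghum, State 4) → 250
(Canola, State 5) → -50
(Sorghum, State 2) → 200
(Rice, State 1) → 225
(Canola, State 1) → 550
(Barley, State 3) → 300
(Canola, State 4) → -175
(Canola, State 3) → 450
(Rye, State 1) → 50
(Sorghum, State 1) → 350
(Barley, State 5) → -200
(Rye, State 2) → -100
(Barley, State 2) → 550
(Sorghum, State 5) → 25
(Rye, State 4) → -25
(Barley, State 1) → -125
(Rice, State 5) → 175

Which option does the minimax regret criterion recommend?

Sorghum

Column bests: State 1=550, State 2=550, State 3=725, State 4=425, State 5=175.
Rye regrets: 500, 650, 0, 450, 225 → max 650
Canola regrets: 0, 600, 275, 600, 225 → max 600
Barley regrets: 675, 0, 425, 300, 375 → max 675
Sorghum regrets: 200, 350, 300, 175, 150 → max 350
Rice regrets: 325, 300, 425, 0, 0 → max 425
Smallest max regret = 350 → Sorghum.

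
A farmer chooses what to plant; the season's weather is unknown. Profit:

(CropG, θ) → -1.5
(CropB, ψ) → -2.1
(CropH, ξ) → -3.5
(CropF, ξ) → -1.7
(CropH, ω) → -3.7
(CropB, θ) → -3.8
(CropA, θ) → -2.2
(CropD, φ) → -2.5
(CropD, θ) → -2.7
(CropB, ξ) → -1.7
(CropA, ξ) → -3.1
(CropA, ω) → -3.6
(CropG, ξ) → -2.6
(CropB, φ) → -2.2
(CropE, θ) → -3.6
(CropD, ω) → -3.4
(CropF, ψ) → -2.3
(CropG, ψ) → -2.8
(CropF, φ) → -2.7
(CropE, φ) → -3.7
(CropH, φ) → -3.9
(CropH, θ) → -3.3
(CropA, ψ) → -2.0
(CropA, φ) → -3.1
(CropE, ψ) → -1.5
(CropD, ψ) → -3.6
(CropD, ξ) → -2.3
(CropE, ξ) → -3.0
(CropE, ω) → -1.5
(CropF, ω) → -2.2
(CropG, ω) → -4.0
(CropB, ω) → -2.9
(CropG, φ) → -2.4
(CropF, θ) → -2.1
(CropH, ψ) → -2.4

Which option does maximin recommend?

CropF

Row minima: CropE=-3.7, CropB=-3.8, CropF=-2.7, CropA=-3.6, CropG=-4.0, CropD=-3.6, CropH=-3.9
Best worst-case = -2.7 → CropF.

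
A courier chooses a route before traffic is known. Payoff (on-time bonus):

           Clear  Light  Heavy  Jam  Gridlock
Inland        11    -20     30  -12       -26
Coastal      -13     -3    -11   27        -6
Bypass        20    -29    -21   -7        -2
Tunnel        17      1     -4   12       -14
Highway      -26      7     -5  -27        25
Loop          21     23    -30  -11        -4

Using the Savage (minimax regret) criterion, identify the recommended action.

Column bests: Clear=21, Light=23, Heavy=30, Jam=27, Gridlock=25.
Inland regrets: 10, 43, 0, 39, 51 → max 51
Coastal regrets: 34, 26, 41, 0, 31 → max 41
Bypass regrets: 1, 52, 51, 34, 27 → max 52
Tunnel regrets: 4, 22, 34, 15, 39 → max 39
Highway regrets: 47, 16, 35, 54, 0 → max 54
Loop regrets: 0, 0, 60, 38, 29 → max 60
Smallest max regret = 39 → Tunnel.

Tunnel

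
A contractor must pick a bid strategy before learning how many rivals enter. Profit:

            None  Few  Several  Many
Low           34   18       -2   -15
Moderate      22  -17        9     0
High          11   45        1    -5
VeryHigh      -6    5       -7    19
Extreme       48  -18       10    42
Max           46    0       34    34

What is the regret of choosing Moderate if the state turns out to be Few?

62

Best payoff under Few is 45.
Regret = 45 − (-17) = 62.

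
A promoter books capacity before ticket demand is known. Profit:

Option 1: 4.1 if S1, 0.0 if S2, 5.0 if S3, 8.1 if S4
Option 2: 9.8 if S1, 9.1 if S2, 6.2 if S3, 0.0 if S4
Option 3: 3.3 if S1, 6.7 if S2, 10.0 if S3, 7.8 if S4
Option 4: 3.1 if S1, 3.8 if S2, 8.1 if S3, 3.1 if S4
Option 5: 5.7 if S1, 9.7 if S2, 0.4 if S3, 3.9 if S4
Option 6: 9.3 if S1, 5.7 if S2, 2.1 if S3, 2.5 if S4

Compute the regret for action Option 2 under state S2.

Best payoff under S2 is 9.7.
Regret = 9.7 − 9.1 = 0.6.

0.6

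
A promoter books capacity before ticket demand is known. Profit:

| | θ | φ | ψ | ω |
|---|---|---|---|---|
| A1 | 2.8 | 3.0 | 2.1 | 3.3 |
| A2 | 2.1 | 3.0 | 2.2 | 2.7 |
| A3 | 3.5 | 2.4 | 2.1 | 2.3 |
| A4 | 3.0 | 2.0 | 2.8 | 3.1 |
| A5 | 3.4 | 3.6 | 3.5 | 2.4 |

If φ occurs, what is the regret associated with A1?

0.6

Best payoff under φ is 3.6.
Regret = 3.6 − 3.0 = 0.6.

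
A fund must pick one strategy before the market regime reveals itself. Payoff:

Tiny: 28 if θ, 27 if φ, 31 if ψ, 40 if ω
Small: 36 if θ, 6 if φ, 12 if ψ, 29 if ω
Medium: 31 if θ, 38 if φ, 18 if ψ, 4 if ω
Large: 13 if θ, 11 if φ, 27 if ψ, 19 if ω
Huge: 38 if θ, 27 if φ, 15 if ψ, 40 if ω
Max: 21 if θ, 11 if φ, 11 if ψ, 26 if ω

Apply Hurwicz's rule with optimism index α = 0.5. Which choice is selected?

Tiny

Tiny: 0.5·40 + 0.5·27 = 33.5
Small: 0.5·36 + 0.5·6 = 21
Medium: 0.5·38 + 0.5·4 = 21
Large: 0.5·27 + 0.5·11 = 19
Huge: 0.5·40 + 0.5·15 = 27.5
Max: 0.5·26 + 0.5·11 = 18.5
Highest Hurwicz score = 33.5 → Tiny.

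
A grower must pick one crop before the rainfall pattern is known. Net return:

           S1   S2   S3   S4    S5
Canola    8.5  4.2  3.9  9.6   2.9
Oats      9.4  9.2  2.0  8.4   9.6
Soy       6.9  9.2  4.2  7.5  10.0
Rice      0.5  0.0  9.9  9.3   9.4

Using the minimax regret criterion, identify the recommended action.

Column bests: S1=9.4, S2=9.2, S3=9.9, S4=9.6, S5=10.0.
Canola regrets: 0.9, 5.0, 6.0, 0.0, 7.1 → max 7.1
Oats regrets: 0.0, 0.0, 7.9, 1.2, 0.4 → max 7.9
Soy regrets: 2.5, 0.0, 5.7, 2.1, 0.0 → max 5.7
Rice regrets: 8.9, 9.2, 0.0, 0.3, 0.6 → max 9.2
Smallest max regret = 5.7 → Soy.

Soy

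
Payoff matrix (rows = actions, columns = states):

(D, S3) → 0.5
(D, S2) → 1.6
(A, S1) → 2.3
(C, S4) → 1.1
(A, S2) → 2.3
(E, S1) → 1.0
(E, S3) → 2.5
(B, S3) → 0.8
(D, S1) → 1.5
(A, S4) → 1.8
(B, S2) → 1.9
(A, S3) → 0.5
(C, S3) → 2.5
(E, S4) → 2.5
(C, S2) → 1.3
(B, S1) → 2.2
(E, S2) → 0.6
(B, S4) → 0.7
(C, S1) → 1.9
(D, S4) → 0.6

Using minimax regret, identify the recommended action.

Column bests: S1=2.3, S2=2.3, S3=2.5, S4=2.5.
A regrets: 0.0, 0.0, 2.0, 0.7 → max 2.0
B regrets: 0.1, 0.4, 1.7, 1.8 → max 1.8
C regrets: 0.4, 1.0, 0.0, 1.4 → max 1.4
D regrets: 0.8, 0.7, 2.0, 1.9 → max 2.0
E regrets: 1.3, 1.7, 0.0, 0.0 → max 1.7
Smallest max regret = 1.4 → C.

C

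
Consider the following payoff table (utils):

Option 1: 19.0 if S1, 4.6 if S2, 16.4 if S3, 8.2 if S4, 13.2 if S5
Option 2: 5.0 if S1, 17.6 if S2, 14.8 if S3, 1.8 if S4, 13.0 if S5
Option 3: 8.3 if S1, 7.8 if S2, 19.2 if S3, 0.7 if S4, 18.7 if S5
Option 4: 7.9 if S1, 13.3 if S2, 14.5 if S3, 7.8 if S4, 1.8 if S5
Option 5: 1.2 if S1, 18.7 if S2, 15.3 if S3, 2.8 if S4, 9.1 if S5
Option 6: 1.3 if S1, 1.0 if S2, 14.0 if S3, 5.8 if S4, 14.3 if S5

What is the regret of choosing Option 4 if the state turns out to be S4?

Best payoff under S4 is 8.2.
Regret = 8.2 − 7.8 = 0.4.

0.4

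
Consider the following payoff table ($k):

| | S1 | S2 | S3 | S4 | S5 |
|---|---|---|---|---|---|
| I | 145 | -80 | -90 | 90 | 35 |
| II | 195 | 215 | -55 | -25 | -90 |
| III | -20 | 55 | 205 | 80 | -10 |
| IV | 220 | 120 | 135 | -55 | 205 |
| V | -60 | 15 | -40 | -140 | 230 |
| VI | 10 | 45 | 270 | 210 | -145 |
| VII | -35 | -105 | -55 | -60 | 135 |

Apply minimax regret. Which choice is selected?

III

Column bests: S1=220, S2=215, S3=270, S4=210, S5=230.
I regrets: 75, 295, 360, 120, 195 → max 360
II regrets: 25, 0, 325, 235, 320 → max 325
III regrets: 240, 160, 65, 130, 240 → max 240
IV regrets: 0, 95, 135, 265, 25 → max 265
V regrets: 280, 200, 310, 350, 0 → max 350
VI regrets: 210, 170, 0, 0, 375 → max 375
VII regrets: 255, 320, 325, 270, 95 → max 325
Smallest max regret = 240 → III.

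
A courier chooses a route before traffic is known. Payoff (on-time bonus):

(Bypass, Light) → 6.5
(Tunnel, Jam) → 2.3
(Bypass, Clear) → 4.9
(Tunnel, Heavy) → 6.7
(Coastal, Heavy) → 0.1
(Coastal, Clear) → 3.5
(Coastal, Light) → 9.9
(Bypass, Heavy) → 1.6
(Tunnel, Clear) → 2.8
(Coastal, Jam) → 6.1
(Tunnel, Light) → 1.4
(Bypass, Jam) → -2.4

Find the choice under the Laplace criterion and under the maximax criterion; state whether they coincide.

Row averages: Tunnel=3.3, Bypass=2.65, Coastal=4.9
Highest average = 4.9 → Coastal.
Row maxima: Tunnel=6.7, Bypass=6.5, Coastal=9.9
Best best-case = 9.9 → Coastal.

laplace → Coastal; maximax → Coastal (agree)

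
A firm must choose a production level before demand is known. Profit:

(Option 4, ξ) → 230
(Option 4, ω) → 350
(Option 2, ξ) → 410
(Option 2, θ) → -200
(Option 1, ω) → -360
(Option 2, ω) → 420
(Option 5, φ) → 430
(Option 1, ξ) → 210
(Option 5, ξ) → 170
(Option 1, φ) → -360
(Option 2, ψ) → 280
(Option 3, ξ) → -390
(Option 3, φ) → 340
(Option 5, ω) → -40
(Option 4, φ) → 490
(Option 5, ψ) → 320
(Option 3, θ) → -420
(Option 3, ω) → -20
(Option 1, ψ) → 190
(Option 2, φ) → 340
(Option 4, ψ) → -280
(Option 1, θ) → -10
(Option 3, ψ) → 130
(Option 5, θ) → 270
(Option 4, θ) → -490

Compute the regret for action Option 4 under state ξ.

Best payoff under ξ is 410.
Regret = 410 − 230 = 180.

180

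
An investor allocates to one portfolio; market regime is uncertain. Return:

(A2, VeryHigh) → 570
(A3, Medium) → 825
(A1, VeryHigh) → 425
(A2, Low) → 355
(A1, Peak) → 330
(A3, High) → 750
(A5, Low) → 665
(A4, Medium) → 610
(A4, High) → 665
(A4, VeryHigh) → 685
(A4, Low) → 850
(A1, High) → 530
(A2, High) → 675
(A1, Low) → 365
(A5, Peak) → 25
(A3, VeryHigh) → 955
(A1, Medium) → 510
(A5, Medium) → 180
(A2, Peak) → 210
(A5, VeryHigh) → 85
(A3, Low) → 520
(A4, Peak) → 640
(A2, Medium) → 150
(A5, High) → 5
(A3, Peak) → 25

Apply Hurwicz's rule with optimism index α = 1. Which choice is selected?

A3

A1: 1·530 + 0·330 = 530
A2: 1·675 + 0·150 = 675
A3: 1·955 + 0·25 = 955
A4: 1·850 + 0·610 = 850
A5: 1·665 + 0·5 = 665
Highest Hurwicz score = 955 → A3.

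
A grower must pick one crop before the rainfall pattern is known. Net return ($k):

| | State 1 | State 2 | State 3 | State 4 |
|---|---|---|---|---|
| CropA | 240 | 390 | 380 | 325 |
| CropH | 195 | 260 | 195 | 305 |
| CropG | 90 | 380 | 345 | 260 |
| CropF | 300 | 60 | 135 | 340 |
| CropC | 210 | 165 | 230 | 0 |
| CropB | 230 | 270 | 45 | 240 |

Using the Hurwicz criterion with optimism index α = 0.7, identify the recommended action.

CropA: 0.7·390 + 0.3·240 = 345
CropH: 0.7·305 + 0.3·195 = 272
CropG: 0.7·380 + 0.3·90 = 293
CropF: 0.7·340 + 0.3·60 = 256
CropC: 0.7·230 + 0.3·0 = 161
CropB: 0.7·270 + 0.3·45 = 202.5
Highest Hurwicz score = 345 → CropA.

CropA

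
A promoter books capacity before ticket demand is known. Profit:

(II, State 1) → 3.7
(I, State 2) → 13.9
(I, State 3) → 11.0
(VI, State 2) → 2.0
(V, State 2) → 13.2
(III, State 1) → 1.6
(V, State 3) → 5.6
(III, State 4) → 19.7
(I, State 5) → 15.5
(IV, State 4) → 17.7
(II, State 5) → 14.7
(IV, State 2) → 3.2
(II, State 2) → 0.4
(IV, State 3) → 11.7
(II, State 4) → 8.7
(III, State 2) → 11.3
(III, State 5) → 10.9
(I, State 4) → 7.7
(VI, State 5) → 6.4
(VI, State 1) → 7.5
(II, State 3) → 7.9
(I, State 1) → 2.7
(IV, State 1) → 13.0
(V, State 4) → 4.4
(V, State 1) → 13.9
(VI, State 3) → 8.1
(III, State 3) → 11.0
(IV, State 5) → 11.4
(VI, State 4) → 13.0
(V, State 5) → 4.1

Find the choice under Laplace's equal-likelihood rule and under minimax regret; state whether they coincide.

Row averages: I=10.16, II=7.08, III=10.9, IV=11.4, V=8.24, VI=7.4
Highest average = 11.4 → IV.
Column bests: State 1=13.9, State 2=13.9, State 3=11.7, State 4=19.7, State 5=15.5.
I regrets: 11.2, 0.0, 0.7, 12.0, 0.0 → max 12.0
II regrets: 10.2, 13.5, 3.8, 11.0, 0.8 → max 13.5
III regrets: 12.3, 2.6, 0.7, 0.0, 4.6 → max 12.3
IV regrets: 0.9, 10.7, 0.0, 2.0, 4.1 → max 10.7
V regrets: 0.0, 0.7, 6.1, 15.3, 11.4 → max 15.3
VI regrets: 6.4, 11.9, 3.6, 6.7, 9.1 → max 11.9
Smallest max regret = 10.7 → IV.

laplace → IV; minimax regret → IV (agree)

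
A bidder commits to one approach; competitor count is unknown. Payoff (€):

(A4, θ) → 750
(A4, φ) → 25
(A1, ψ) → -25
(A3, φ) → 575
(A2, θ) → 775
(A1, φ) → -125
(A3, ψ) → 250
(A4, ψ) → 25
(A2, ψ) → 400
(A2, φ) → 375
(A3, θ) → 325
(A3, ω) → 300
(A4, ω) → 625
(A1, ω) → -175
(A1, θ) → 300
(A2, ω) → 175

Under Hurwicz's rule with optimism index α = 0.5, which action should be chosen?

A2

A1: 0.5·300 + 0.5·(-175) = 62.5
A2: 0.5·775 + 0.5·175 = 475
A3: 0.5·575 + 0.5·250 = 412.5
A4: 0.5·750 + 0.5·25 = 387.5
Highest Hurwicz score = 475 → A2.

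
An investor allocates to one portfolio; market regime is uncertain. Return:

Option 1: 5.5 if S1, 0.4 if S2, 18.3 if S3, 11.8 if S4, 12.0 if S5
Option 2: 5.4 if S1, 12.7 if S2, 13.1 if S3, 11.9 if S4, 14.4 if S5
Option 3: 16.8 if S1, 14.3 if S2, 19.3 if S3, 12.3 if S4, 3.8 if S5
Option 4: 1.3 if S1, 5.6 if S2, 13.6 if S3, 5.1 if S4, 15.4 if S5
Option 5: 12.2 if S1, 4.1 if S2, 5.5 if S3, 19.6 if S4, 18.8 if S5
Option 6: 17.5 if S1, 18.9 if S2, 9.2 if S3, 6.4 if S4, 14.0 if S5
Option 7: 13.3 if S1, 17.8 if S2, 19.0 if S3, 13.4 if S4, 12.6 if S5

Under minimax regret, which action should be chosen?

Column bests: S1=17.5, S2=18.9, S3=19.3, S4=19.6, S5=18.8.
Option 1 regrets: 12.0, 18.5, 1.0, 7.8, 6.8 → max 18.5
Option 2 regrets: 12.1, 6.2, 6.2, 7.7, 4.4 → max 12.1
Option 3 regrets: 0.7, 4.6, 0.0, 7.3, 15.0 → max 15.0
Option 4 regrets: 16.2, 13.3, 5.7, 14.5, 3.4 → max 16.2
Option 5 regrets: 5.3, 14.8, 13.8, 0.0, 0.0 → max 14.8
Option 6 regrets: 0.0, 0.0, 10.1, 13.2, 4.8 → max 13.2
Option 7 regrets: 4.2, 1.1, 0.3, 6.2, 6.2 → max 6.2
Smallest max regret = 6.2 → Option 7.

Option 7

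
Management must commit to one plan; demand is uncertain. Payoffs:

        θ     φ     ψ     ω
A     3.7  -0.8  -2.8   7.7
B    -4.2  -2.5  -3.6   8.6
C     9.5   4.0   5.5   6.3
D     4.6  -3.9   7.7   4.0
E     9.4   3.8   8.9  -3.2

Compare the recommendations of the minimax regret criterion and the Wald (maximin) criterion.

Column bests: θ=9.5, φ=4.0, ψ=8.9, ω=8.6.
A regrets: 5.8, 4.8, 11.7, 0.9 → max 11.7
B regrets: 13.7, 6.5, 12.5, 0.0 → max 13.7
C regrets: 0.0, 0.0, 3.4, 2.3 → max 3.4
D regrets: 4.9, 7.9, 1.2, 4.6 → max 7.9
E regrets: 0.1, 0.2, 0.0, 11.8 → max 11.8
Smallest max regret = 3.4 → C.
Row minima: A=-2.8, B=-4.2, C=4.0, D=-3.9, E=-3.2
Best worst-case = 4.0 → C.

minimax regret → C; maximin → C (agree)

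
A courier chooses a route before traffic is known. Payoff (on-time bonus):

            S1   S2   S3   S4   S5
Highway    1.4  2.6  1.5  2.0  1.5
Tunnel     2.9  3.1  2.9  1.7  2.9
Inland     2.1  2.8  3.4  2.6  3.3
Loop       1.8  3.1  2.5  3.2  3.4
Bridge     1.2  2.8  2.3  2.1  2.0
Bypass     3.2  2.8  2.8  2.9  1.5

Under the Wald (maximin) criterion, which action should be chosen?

Inland

Row minima: Highway=1.4, Tunnel=1.7, Inland=2.1, Loop=1.8, Bridge=1.2, Bypass=1.5
Best worst-case = 2.1 → Inland.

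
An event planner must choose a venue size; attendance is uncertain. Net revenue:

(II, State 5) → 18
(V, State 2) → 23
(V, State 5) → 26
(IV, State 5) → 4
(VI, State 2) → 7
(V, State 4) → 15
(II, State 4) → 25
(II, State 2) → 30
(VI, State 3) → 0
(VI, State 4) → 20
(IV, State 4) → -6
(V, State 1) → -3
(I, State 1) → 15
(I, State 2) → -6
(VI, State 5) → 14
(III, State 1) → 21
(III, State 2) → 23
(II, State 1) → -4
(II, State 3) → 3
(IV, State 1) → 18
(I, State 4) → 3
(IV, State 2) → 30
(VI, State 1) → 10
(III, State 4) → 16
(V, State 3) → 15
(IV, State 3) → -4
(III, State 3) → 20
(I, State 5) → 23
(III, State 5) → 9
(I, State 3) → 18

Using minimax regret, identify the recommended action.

III

Column bests: State 1=21, State 2=30, State 3=20, State 4=25, State 5=26.
I regrets: 6, 36, 2, 22, 3 → max 36
II regrets: 25, 0, 17, 0, 8 → max 25
III regrets: 0, 7, 0, 9, 17 → max 17
IV regrets: 3, 0, 24, 31, 22 → max 31
V regrets: 24, 7, 5, 10, 0 → max 24
VI regrets: 11, 23, 20, 5, 12 → max 23
Smallest max regret = 17 → III.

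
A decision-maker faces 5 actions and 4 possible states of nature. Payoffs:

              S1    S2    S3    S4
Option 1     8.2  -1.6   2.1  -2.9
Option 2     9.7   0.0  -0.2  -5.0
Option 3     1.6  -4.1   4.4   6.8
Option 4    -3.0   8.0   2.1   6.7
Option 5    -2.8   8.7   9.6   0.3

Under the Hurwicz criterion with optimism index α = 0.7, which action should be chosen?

Option 5

Option 1: 0.7·8.2 + 0.3·(-2.9) = 4.87
Option 2: 0.7·9.7 + 0.3·(-5.0) = 5.29
Option 3: 0.7·6.8 + 0.3·(-4.1) = 3.53
Option 4: 0.7·8.0 + 0.3·(-3.0) = 4.7
Option 5: 0.7·9.6 + 0.3·(-2.8) = 5.88
Highest Hurwicz score = 5.88 → Option 5.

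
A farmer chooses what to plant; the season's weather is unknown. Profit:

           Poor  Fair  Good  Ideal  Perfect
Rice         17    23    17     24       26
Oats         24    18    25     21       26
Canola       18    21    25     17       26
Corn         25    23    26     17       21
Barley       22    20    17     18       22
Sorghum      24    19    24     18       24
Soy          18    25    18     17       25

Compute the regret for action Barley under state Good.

Best payoff under Good is 26.
Regret = 26 − 17 = 9.

9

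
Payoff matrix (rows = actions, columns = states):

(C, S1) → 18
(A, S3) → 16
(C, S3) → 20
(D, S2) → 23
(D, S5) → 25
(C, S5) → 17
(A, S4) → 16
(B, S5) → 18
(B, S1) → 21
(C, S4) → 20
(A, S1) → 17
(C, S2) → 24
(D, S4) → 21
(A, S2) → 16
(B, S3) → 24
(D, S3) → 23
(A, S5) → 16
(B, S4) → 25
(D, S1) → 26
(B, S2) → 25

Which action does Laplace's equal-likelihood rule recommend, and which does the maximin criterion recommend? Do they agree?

Row averages: A=16.2, B=22.6, C=19.8, D=23.6
Highest average = 23.6 → D.
Row minima: A=16, B=18, C=17, D=21
Best worst-case = 21 → D.

laplace → D; maximin → D (agree)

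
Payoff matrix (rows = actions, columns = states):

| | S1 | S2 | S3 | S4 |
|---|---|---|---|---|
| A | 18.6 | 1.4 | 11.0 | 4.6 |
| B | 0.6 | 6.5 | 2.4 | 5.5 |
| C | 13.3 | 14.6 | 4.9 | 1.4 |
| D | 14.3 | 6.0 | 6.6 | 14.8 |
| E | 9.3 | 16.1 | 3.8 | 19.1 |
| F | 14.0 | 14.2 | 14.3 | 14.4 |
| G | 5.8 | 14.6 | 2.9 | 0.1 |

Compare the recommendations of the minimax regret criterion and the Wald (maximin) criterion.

Column bests: S1=18.6, S2=16.1, S3=14.3, S4=19.1.
A regrets: 0.0, 14.7, 3.3, 14.5 → max 14.7
B regrets: 18.0, 9.6, 11.9, 13.6 → max 18.0
C regrets: 5.3, 1.5, 9.4, 17.7 → max 17.7
D regrets: 4.3, 10.1, 7.7, 4.3 → max 10.1
E regrets: 9.3, 0.0, 10.5, 0.0 → max 10.5
F regrets: 4.6, 1.9, 0.0, 4.7 → max 4.7
G regrets: 12.8, 1.5, 11.4, 19.0 → max 19.0
Smallest max regret = 4.7 → F.
Row minima: A=1.4, B=0.6, C=1.4, D=6.0, E=3.8, F=14.0, G=0.1
Best worst-case = 14.0 → F.

minimax regret → F; maximin → F (agree)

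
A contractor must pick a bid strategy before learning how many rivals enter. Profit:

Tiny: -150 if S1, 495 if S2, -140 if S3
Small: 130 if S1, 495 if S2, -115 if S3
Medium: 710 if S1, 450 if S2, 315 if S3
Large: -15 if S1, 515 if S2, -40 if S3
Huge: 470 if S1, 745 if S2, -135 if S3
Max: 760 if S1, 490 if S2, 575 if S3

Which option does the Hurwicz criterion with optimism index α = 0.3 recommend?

Max

Tiny: 0.3·495 + 0.7·(-150) = 43.5
Small: 0.3·495 + 0.7·(-115) = 68
Medium: 0.3·710 + 0.7·315 = 433.5
Large: 0.3·515 + 0.7·(-40) = 126.5
Huge: 0.3·745 + 0.7·(-135) = 129
Max: 0.3·760 + 0.7·490 = 571
Highest Hurwicz score = 571 → Max.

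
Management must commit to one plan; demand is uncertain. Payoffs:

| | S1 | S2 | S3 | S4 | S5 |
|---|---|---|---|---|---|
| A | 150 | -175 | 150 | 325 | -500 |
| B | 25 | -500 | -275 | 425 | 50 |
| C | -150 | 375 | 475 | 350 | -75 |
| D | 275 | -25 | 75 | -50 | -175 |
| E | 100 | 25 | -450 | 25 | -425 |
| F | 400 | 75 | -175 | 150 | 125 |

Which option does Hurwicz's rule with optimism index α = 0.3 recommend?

A: 0.3·325 + 0.7·(-500) = -252.5
B: 0.3·425 + 0.7·(-500) = -222.5
C: 0.3·475 + 0.7·(-150) = 37.5
D: 0.3·275 + 0.7·(-175) = -40
E: 0.3·100 + 0.7·(-450) = -285
F: 0.3·400 + 0.7·(-175) = -2.5
Highest Hurwicz score = 37.5 → C.

C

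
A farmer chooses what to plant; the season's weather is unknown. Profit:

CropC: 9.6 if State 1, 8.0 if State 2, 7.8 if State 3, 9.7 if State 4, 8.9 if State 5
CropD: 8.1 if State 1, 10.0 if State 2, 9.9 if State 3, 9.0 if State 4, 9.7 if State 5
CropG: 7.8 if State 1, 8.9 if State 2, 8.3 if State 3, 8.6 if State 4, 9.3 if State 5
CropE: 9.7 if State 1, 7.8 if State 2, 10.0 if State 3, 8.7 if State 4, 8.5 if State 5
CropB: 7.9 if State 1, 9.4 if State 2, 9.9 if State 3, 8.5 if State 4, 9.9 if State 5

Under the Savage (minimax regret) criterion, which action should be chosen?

CropD

Column bests: State 1=9.7, State 2=10.0, State 3=10.0, State 4=9.7, State 5=9.9.
CropC regrets: 0.1, 2.0, 2.2, 0.0, 1.0 → max 2.2
CropD regrets: 1.6, 0.0, 0.1, 0.7, 0.2 → max 1.6
CropG regrets: 1.9, 1.1, 1.7, 1.1, 0.6 → max 1.9
CropE regrets: 0.0, 2.2, 0.0, 1.0, 1.4 → max 2.2
CropB regrets: 1.8, 0.6, 0.1, 1.2, 0.0 → max 1.8
Smallest max regret = 1.6 → CropD.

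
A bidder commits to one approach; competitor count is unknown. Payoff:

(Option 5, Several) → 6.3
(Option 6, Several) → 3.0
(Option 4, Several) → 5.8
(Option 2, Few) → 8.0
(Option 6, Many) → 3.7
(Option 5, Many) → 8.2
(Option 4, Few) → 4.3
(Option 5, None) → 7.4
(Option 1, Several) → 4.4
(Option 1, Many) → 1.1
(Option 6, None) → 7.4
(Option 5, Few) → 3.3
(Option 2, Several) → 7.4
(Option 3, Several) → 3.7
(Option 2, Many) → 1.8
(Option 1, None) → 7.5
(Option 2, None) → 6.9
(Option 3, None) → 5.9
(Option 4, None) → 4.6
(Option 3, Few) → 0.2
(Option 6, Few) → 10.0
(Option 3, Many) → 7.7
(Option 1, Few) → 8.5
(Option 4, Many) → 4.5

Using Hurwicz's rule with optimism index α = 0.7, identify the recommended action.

Option 1: 0.7·8.5 + 0.3·1.1 = 6.28
Option 2: 0.7·8.0 + 0.3·1.8 = 6.14
Option 3: 0.7·7.7 + 0.3·0.2 = 5.45
Option 4: 0.7·5.8 + 0.3·4.3 = 5.35
Option 5: 0.7·8.2 + 0.3·3.3 = 6.73
Option 6: 0.7·10.0 + 0.3·3.0 = 7.9
Highest Hurwicz score = 7.9 → Option 6.

Option 6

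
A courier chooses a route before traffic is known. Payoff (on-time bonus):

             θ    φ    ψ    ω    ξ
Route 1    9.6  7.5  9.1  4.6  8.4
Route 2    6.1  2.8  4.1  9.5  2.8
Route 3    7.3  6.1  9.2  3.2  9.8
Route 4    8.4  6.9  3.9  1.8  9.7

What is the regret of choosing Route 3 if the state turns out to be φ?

1.4

Best payoff under φ is 7.5.
Regret = 7.5 − 6.1 = 1.4.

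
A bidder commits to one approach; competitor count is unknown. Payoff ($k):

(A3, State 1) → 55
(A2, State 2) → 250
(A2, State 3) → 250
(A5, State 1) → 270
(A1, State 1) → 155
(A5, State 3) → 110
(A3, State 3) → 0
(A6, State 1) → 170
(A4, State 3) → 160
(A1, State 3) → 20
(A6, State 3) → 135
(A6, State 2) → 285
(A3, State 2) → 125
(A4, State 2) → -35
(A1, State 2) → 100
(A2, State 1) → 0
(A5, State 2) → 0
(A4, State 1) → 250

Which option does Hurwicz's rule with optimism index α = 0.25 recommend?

A6

A1: 0.25·155 + 0.75·20 = 53.75
A2: 0.25·250 + 0.75·0 = 62.5
A3: 0.25·125 + 0.75·0 = 31.25
A4: 0.25·250 + 0.75·(-35) = 36.25
A5: 0.25·270 + 0.75·0 = 67.5
A6: 0.25·285 + 0.75·135 = 172.5
Highest Hurwicz score = 172.5 → A6.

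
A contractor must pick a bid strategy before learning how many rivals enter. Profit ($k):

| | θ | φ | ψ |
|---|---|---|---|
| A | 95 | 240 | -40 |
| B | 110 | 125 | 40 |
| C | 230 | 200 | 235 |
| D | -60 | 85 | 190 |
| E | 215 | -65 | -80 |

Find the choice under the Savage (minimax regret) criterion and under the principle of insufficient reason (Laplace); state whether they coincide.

minimax regret → C; laplace → C (agree)

Column bests: θ=230, φ=240, ψ=235.
A regrets: 135, 0, 275 → max 275
B regrets: 120, 115, 195 → max 195
C regrets: 0, 40, 0 → max 40
D regrets: 290, 155, 45 → max 290
E regrets: 15, 305, 315 → max 315
Smallest max regret = 40 → C.
Row averages: A=295/3, B=275/3, C=665/3, D=215/3, E=70/3
Highest average = 665/3 → C.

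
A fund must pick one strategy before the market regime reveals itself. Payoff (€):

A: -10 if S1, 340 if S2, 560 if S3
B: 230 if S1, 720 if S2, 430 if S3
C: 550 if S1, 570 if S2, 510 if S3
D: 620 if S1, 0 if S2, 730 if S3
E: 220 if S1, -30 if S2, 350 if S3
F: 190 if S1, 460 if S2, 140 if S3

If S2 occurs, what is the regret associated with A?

380

Best payoff under S2 is 720.
Regret = 720 − 340 = 380.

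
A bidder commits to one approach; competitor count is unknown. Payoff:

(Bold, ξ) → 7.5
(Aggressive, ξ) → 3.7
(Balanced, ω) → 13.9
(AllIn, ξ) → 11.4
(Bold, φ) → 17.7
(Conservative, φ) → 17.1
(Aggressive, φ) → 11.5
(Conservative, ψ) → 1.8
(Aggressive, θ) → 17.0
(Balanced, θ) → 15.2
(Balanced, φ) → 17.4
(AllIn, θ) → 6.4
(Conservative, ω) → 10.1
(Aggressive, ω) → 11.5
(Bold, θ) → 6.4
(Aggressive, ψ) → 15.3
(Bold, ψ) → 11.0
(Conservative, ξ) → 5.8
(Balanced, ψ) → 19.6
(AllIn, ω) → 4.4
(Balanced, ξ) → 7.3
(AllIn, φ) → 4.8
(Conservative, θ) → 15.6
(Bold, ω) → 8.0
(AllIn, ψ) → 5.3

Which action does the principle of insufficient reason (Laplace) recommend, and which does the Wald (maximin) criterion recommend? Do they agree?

Row averages: Conservative=10.08, Balanced=14.68, Aggressive=11.8, Bold=10.12, AllIn=6.46
Highest average = 14.68 → Balanced.
Row minima: Conservative=1.8, Balanced=7.3, Aggressive=3.7, Bold=6.4, AllIn=4.4
Best worst-case = 7.3 → Balanced.

laplace → Balanced; maximin → Balanced (agree)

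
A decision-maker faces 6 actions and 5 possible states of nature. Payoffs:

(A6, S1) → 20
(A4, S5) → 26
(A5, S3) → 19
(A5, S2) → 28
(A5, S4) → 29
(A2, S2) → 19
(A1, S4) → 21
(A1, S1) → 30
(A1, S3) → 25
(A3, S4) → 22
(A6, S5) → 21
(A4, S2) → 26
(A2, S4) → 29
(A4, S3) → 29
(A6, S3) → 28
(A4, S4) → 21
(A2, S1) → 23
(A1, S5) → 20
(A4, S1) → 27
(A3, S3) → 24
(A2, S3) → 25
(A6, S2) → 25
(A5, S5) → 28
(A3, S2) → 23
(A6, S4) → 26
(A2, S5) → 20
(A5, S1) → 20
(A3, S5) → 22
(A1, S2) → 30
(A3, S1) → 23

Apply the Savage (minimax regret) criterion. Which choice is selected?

Column bests: S1=30, S2=30, S3=29, S4=29, S5=28.
A1 regrets: 0, 0, 4, 8, 8 → max 8
A2 regrets: 7, 11, 4, 0, 8 → max 11
A3 regrets: 7, 7, 5, 7, 6 → max 7
A4 regrets: 3, 4, 0, 8, 2 → max 8
A5 regrets: 10, 2, 10, 0, 0 → max 10
A6 regrets: 10, 5, 1, 3, 7 → max 10
Smallest max regret = 7 → A3.

A3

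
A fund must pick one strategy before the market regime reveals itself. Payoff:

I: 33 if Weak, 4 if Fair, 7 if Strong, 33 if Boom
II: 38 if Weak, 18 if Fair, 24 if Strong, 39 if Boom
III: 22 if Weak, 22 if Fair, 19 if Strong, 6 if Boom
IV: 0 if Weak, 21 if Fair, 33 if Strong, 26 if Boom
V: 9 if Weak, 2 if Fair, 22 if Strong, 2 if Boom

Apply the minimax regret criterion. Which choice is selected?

Column bests: Weak=38, Fair=22, Strong=33, Boom=39.
I regrets: 5, 18, 26, 6 → max 26
II regrets: 0, 4, 9, 0 → max 9
III regrets: 16, 0, 14, 33 → max 33
IV regrets: 38, 1, 0, 13 → max 38
V regrets: 29, 20, 11, 37 → max 37
Smallest max regret = 9 → II.

II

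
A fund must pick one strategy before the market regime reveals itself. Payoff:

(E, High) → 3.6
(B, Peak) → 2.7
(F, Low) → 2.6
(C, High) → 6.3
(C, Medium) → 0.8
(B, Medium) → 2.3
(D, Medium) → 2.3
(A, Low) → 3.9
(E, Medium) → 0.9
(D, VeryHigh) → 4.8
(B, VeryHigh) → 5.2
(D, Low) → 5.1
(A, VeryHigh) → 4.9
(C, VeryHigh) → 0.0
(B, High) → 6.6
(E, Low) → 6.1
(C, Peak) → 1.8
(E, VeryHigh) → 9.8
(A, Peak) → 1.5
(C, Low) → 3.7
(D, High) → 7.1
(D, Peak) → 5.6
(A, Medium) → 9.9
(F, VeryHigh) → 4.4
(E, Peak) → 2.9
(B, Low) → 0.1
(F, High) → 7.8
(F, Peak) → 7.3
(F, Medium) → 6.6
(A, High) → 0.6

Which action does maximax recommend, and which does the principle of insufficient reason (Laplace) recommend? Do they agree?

maximax → A; laplace → F (disagree)

Row maxima: A=9.9, B=6.6, C=6.3, D=7.1, E=9.8, F=7.8
Best best-case = 9.9 → A.
Row averages: A=4.16, B=3.38, C=2.52, D=4.98, E=4.66, F=5.74
Highest average = 5.74 → F.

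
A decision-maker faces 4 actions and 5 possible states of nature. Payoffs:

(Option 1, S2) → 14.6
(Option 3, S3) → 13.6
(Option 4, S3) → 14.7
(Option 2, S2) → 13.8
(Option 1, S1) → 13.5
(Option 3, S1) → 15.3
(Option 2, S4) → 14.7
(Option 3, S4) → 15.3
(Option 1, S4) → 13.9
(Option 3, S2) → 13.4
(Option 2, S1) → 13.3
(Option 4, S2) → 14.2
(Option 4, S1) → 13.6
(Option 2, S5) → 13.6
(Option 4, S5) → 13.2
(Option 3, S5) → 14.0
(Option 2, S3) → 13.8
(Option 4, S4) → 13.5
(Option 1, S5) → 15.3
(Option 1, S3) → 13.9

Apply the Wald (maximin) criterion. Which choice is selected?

Row minima: Option 1=13.5, Option 2=13.3, Option 3=13.4, Option 4=13.2
Best worst-case = 13.5 → Option 1.

Option 1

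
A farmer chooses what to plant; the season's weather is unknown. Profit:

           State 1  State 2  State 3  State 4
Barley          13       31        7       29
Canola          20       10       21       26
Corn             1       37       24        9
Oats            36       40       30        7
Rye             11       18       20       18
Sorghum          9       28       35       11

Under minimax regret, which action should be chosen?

Oats

Column bests: State 1=36, State 2=40, State 3=35, State 4=29.
Barley regrets: 23, 9, 28, 0 → max 28
Canola regrets: 16, 30, 14, 3 → max 30
Corn regrets: 35, 3, 11, 20 → max 35
Oats regrets: 0, 0, 5, 22 → max 22
Rye regrets: 25, 22, 15, 11 → max 25
Sorghum regrets: 27, 12, 0, 18 → max 27
Smallest max regret = 22 → Oats.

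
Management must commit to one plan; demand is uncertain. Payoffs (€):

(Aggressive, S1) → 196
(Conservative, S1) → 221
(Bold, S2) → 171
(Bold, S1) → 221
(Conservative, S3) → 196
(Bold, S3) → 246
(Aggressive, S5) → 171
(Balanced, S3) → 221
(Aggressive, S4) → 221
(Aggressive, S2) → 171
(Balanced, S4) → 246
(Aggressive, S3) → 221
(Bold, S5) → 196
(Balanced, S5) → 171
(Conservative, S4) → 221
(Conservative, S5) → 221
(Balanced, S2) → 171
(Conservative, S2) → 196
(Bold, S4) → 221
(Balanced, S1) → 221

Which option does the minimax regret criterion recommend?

Column bests: S1=221, S2=196, S3=246, S4=246, S5=221.
Conservative regrets: 0, 0, 50, 25, 0 → max 50
Balanced regrets: 0, 25, 25, 0, 50 → max 50
Aggressive regrets: 25, 25, 25, 25, 50 → max 50
Bold regrets: 0, 25, 0, 25, 25 → max 25
Smallest max regret = 25 → Bold.

Bold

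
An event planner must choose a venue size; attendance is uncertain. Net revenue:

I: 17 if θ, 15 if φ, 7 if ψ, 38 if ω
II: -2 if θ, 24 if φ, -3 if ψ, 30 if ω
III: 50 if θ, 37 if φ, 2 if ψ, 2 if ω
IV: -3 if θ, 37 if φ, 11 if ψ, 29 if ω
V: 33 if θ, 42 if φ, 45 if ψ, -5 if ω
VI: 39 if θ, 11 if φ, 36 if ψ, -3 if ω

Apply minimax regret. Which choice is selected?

Column bests: θ=50, φ=42, ψ=45, ω=38.
I regrets: 33, 27, 38, 0 → max 38
II regrets: 52, 18, 48, 8 → max 52
III regrets: 0, 5, 43, 36 → max 43
IV regrets: 53, 5, 34, 9 → max 53
V regrets: 17, 0, 0, 43 → max 43
VI regrets: 11, 31, 9, 41 → max 41
Smallest max regret = 38 → I.

I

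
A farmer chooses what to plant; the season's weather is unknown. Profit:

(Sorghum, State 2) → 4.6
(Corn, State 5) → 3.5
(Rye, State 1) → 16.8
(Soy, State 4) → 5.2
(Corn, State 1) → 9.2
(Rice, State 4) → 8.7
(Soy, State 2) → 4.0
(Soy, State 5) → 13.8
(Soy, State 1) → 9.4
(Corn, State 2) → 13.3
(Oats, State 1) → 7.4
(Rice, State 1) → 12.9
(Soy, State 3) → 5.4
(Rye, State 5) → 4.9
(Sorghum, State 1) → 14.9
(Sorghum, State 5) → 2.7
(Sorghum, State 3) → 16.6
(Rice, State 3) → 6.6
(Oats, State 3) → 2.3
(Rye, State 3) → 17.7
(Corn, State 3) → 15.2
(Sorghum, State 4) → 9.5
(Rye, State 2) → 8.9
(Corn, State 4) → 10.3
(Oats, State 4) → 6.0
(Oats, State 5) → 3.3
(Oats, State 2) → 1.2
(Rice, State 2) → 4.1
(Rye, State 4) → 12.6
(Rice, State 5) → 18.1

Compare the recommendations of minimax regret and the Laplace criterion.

Column bests: State 1=16.8, State 2=13.3, State 3=17.7, State 4=12.6, State 5=18.1.
Oats regrets: 9.4, 12.1, 15.4, 6.6, 14.8 → max 15.4
Rye regrets: 0.0, 4.4, 0.0, 0.0, 13.2 → max 13.2
Rice regrets: 3.9, 9.2, 11.1, 3.9, 0.0 → max 11.1
Corn regrets: 7.6, 0.0, 2.5, 2.3, 14.6 → max 14.6
Soy regrets: 7.4, 9.3, 12.3, 7.4, 4.3 → max 12.3
Sorghum regrets: 1.9, 8.7, 1.1, 3.1, 15.4 → max 15.4
Smallest max regret = 11.1 → Rice.
Row averages: Oats=4.04, Rye=12.18, Rice=10.08, Corn=10.3, Soy=7.56, Sorghum=9.66
Highest average = 12.18 → Rye.

minimax regret → Rice; laplace → Rye (disagree)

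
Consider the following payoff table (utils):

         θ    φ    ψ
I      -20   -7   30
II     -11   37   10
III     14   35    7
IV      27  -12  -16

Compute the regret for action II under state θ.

38

Best payoff under θ is 27.
Regret = 27 − (-11) = 38.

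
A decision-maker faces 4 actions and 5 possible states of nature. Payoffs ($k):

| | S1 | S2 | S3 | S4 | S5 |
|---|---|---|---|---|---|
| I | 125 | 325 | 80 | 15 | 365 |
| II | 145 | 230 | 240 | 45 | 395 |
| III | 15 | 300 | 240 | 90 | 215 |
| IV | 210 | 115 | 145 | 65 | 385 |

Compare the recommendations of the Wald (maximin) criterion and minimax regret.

maximin → IV; minimax regret → II (disagree)

Row minima: I=15, II=45, III=15, IV=65
Best worst-case = 65 → IV.
Column bests: S1=210, S2=325, S3=240, S4=90, S5=395.
I regrets: 85, 0, 160, 75, 30 → max 160
II regrets: 65, 95, 0, 45, 0 → max 95
III regrets: 195, 25, 0, 0, 180 → max 195
IV regrets: 0, 210, 95, 25, 10 → max 210
Smallest max regret = 95 → II.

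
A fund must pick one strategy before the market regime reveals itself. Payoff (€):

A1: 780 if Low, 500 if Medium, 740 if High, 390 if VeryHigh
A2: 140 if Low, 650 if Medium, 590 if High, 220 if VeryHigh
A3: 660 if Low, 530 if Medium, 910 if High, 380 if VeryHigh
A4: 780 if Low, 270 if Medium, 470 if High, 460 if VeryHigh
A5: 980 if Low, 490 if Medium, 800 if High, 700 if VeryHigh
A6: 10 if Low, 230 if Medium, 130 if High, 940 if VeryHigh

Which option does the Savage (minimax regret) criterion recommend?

Column bests: Low=980, Medium=650, High=910, VeryHigh=940.
A1 regrets: 200, 150, 170, 550 → max 550
A2 regrets: 840, 0, 320, 720 → max 840
A3 regrets: 320, 120, 0, 560 → max 560
A4 regrets: 200, 380, 440, 480 → max 480
A5 regrets: 0, 160, 110, 240 → max 240
A6 regrets: 970, 420, 780, 0 → max 970
Smallest max regret = 240 → A5.

A5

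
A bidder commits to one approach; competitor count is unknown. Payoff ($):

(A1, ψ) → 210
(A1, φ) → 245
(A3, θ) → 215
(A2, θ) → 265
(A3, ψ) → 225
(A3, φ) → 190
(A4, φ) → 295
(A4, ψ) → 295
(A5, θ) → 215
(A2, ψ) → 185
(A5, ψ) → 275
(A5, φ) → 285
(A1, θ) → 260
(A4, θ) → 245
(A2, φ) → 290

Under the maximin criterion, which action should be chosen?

A4

Row minima: A1=210, A2=185, A3=190, A4=245, A5=215
Best worst-case = 245 → A4.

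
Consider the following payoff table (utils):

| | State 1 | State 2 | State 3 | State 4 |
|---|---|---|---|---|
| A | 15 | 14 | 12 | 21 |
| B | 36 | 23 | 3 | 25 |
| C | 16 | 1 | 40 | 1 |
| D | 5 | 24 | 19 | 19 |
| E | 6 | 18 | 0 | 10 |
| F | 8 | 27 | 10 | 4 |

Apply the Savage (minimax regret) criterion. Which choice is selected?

C

Column bests: State 1=36, State 2=27, State 3=40, State 4=25.
A regrets: 21, 13, 28, 4 → max 28
B regrets: 0, 4, 37, 0 → max 37
C regrets: 20, 26, 0, 24 → max 26
D regrets: 31, 3, 21, 6 → max 31
E regrets: 30, 9, 40, 15 → max 40
F regrets: 28, 0, 30, 21 → max 30
Smallest max regret = 26 → C.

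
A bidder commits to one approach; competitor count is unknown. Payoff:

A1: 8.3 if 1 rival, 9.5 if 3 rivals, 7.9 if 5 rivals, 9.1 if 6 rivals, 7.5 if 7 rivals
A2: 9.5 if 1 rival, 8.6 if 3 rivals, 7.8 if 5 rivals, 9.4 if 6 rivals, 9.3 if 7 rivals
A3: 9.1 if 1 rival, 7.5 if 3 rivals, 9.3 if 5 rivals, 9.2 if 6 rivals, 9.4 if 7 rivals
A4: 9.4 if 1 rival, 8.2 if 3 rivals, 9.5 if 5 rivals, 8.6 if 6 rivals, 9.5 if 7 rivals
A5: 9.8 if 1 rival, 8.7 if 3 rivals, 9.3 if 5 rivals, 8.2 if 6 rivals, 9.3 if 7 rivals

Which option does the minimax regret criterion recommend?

Column bests: 1 rival=9.8, 3 rivals=9.5, 5 rivals=9.5, 6 rivals=9.4, 7 rivals=9.5.
A1 regrets: 1.5, 0.0, 1.6, 0.3, 2.0 → max 2.0
A2 regrets: 0.3, 0.9, 1.7, 0.0, 0.2 → max 1.7
A3 regrets: 0.7, 2.0, 0.2, 0.2, 0.1 → max 2.0
A4 regrets: 0.4, 1.3, 0.0, 0.8, 0.0 → max 1.3
A5 regrets: 0.0, 0.8, 0.2, 1.2, 0.2 → max 1.2
Smallest max regret = 1.2 → A5.

A5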